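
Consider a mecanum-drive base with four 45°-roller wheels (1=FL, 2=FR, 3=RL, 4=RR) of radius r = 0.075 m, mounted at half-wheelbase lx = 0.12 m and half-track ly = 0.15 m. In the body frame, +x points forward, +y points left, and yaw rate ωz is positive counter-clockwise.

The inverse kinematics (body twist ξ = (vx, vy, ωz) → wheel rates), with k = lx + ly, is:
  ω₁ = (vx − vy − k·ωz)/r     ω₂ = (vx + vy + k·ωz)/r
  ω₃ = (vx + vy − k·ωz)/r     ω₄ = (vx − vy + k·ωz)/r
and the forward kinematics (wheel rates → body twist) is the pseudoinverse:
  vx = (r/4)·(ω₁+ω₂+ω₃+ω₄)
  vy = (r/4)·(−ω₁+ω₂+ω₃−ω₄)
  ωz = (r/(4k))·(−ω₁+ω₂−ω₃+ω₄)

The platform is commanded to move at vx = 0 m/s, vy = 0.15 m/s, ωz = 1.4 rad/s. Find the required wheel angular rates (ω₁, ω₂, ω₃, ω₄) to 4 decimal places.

(-7.0400, 7.0400, -3.0400, 3.0400)

k = lx + ly = 0.12 + 0.15 = 0.2700;  k·ωz = 0.2700·1.4 = 0.3780
ω₁ (FL) = (vx − vy − k·ωz)/r = -0.5280/0.075 = -7.0400
ω₂ (FR) = (vx + vy + k·ωz)/r = 0.5280/0.075 = 7.0400
ω₃ (RL) = (vx + vy − k·ωz)/r = -0.2280/0.075 = -3.0400
ω₄ (RR) = (vx − vy + k·ωz)/r = 0.2280/0.075 = 3.0400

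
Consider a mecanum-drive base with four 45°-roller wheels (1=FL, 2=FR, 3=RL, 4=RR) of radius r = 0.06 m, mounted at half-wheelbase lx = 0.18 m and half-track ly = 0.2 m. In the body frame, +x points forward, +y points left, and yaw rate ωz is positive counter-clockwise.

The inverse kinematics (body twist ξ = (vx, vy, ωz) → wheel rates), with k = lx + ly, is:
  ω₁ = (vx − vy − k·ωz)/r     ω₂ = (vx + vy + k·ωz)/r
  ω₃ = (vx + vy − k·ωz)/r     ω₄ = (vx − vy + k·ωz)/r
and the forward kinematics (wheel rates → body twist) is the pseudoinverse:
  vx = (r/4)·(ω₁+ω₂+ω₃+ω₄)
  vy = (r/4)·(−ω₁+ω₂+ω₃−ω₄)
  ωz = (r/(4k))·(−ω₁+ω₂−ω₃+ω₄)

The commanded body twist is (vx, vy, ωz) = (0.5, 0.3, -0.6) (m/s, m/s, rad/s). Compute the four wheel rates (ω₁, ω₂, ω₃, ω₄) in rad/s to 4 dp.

(7.1333, 9.5333, 17.1333, -0.4667)

k = lx + ly = 0.18 + 0.2 = 0.3800;  k·ωz = 0.3800·-0.6 = -0.2280
ω₁ (FL) = (vx − vy − k·ωz)/r = 0.4280/0.06 = 7.1333
ω₂ (FR) = (vx + vy + k·ωz)/r = 0.5720/0.06 = 9.5333
ω₃ (RL) = (vx + vy − k·ωz)/r = 1.0280/0.06 = 17.1333
ω₄ (RR) = (vx − vy + k·ωz)/r = -0.0280/0.06 = -0.4667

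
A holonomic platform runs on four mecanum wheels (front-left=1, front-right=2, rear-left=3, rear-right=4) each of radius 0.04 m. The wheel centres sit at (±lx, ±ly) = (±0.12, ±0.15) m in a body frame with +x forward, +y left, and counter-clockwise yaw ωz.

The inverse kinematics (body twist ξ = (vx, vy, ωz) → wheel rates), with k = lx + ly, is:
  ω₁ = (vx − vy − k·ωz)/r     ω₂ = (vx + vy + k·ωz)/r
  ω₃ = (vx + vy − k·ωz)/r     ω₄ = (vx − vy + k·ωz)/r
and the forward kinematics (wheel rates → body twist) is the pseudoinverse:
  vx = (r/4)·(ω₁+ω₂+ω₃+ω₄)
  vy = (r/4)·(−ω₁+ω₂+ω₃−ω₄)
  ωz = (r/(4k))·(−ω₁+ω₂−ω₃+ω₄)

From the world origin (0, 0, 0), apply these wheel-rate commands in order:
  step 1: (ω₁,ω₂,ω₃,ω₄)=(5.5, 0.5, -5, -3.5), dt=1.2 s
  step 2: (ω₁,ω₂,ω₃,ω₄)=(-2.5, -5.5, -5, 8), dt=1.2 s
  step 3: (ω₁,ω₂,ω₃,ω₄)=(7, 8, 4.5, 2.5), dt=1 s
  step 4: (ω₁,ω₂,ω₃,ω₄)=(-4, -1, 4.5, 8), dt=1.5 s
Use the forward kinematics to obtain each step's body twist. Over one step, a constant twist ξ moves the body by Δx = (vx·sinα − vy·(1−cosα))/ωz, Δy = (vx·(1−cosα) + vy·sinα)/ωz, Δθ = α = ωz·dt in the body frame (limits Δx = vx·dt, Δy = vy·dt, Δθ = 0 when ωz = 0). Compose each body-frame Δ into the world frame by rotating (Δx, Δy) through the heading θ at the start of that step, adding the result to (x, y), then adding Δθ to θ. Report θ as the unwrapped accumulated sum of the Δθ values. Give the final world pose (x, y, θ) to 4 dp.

step 1: ξ=(vx,vy,ωz)=(-0.0250, -0.0650, -0.1296), dt=1.2 → body Δ=(-0.0359, -0.0754, -0.1556) → world pose (-0.0359, -0.0754, -0.1556)
step 2: ξ=(vx,vy,ωz)=(-0.0500, -0.1600, 0.3704), dt=1.2 → body Δ=(-0.0161, -0.1989, 0.4444) → world pose (-0.0826, -0.2693, 0.2889)
step 3: ξ=(vx,vy,ωz)=(0.2200, 0.0300, -0.0370), dt=1.0 → body Δ=(0.2205, 0.0259, -0.0370) → world pose (0.1214, -0.1817, 0.2519)
step 4: ξ=(vx,vy,ωz)=(0.0750, -0.0050, 0.2407), dt=1.5 → body Δ=(0.1114, 0.0128, 0.3611) → world pose (0.2261, -0.1415, 0.6130)

(0.2261, -0.1415, 0.6130)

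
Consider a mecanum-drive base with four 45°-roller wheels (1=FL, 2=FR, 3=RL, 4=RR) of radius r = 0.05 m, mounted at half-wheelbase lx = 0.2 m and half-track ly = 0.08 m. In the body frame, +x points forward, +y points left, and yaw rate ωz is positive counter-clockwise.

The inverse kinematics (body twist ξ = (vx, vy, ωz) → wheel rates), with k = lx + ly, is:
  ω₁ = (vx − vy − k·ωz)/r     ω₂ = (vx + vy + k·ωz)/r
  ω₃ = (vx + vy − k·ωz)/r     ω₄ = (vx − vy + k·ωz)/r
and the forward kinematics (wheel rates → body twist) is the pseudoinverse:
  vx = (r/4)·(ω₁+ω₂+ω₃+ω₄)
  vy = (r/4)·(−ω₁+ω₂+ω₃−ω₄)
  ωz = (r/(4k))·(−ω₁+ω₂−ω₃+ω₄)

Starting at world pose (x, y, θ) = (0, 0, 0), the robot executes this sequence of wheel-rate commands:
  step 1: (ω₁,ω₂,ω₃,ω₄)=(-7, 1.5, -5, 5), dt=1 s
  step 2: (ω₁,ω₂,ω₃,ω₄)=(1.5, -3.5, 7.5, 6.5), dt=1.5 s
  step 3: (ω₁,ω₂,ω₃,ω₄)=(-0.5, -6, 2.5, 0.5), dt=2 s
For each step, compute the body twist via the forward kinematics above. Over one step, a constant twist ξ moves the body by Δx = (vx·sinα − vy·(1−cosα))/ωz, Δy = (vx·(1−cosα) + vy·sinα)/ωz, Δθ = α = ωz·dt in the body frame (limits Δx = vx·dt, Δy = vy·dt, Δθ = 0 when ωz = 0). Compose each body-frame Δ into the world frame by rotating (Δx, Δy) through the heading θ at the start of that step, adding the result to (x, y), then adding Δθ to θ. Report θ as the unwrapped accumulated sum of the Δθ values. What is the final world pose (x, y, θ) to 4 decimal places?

step 1: ξ=(vx,vy,ωz)=(-0.0688, -0.0187, 0.8259), dt=1.0 → body Δ=(-0.0539, -0.0435, 0.8259) → world pose (-0.0539, -0.0435, 0.8259)
step 2: ξ=(vx,vy,ωz)=(0.1500, -0.0500, -0.2679), dt=1.5 → body Δ=(0.2041, -0.1176, -0.4018) → world pose (0.1709, 0.0268, 0.4241)
step 3: ξ=(vx,vy,ωz)=(-0.0438, -0.0438, -0.3348), dt=2.0 → body Δ=(-0.1093, -0.0529, -0.6696) → world pose (0.0931, -0.0663, -0.2455)

(0.0931, -0.0663, -0.2455)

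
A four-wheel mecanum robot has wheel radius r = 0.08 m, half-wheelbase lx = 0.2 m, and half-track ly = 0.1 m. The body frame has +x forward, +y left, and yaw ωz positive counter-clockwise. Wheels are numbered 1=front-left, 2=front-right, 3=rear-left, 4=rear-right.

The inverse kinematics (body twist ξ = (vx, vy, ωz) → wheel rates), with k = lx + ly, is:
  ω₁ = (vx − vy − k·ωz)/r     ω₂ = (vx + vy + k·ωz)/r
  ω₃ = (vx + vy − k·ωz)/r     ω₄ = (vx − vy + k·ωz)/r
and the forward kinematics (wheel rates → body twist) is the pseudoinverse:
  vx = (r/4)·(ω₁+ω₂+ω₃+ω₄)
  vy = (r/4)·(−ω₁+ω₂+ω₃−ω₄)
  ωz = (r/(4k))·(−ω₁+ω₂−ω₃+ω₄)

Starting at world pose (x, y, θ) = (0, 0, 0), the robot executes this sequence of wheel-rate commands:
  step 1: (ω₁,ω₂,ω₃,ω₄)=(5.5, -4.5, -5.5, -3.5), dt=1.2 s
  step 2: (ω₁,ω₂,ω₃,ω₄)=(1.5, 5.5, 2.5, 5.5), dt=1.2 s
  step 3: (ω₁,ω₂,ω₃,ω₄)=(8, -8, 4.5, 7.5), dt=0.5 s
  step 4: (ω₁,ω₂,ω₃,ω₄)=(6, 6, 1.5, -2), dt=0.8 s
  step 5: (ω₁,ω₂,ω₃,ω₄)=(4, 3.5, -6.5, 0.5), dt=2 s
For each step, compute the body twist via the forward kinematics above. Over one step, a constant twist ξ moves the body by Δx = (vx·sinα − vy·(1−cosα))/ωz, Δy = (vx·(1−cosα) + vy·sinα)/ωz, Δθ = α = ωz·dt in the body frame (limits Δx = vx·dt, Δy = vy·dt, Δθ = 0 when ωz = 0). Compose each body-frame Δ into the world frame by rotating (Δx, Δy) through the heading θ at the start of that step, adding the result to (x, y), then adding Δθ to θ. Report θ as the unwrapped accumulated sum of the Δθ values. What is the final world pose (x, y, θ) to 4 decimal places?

step 1: ξ=(vx,vy,ωz)=(-0.1600, -0.2400, -0.5333), dt=1.2 → body Δ=(-0.2682, -0.2094, -0.6400) → world pose (-0.2682, -0.2094, -0.6400)
step 2: ξ=(vx,vy,ωz)=(0.3000, 0.0200, 0.4667), dt=1.2 → body Δ=(0.3349, 0.1210, 0.5600) → world pose (0.0727, -0.3124, -0.0800)
step 3: ξ=(vx,vy,ωz)=(0.2400, -0.3800, -0.8667), dt=0.5 → body Δ=(0.0758, -0.2097, -0.4333) → world pose (0.1314, -0.5275, -0.5133)
step 4: ξ=(vx,vy,ωz)=(0.2300, 0.0700, -0.2333), dt=0.8 → body Δ=(0.1881, 0.0386, -0.1867) → world pose (0.3142, -0.5863, -0.7000)
step 5: ξ=(vx,vy,ωz)=(0.0300, -0.1500, 0.4333), dt=2.0 → body Δ=(0.1748, -0.2394, 0.8667) → world pose (0.2937, -0.8820, 0.1667)

(0.2937, -0.8820, 0.1667)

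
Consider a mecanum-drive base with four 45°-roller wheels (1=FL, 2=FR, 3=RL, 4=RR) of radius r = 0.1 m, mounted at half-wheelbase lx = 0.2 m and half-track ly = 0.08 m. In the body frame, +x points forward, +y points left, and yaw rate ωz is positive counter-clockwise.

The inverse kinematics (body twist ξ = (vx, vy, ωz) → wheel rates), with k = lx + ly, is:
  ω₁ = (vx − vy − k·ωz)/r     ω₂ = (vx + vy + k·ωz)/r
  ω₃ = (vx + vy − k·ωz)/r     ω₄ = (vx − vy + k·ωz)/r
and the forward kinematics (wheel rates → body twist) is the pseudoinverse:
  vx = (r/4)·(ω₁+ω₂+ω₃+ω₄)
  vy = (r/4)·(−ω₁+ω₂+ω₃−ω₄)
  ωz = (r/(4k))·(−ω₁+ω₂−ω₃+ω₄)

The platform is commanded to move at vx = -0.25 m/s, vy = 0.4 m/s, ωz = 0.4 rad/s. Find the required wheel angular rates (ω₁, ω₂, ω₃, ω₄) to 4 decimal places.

k = lx + ly = 0.2 + 0.08 = 0.2800;  k·ωz = 0.2800·0.4 = 0.1120
ω₁ (FL) = (vx − vy − k·ωz)/r = -0.7620/0.1 = -7.6200
ω₂ (FR) = (vx + vy + k·ωz)/r = 0.2620/0.1 = 2.6200
ω₃ (RL) = (vx + vy − k·ωz)/r = 0.0380/0.1 = 0.3800
ω₄ (RR) = (vx − vy + k·ωz)/r = -0.5380/0.1 = -5.3800

(-7.6200, 2.6200, 0.3800, -5.3800)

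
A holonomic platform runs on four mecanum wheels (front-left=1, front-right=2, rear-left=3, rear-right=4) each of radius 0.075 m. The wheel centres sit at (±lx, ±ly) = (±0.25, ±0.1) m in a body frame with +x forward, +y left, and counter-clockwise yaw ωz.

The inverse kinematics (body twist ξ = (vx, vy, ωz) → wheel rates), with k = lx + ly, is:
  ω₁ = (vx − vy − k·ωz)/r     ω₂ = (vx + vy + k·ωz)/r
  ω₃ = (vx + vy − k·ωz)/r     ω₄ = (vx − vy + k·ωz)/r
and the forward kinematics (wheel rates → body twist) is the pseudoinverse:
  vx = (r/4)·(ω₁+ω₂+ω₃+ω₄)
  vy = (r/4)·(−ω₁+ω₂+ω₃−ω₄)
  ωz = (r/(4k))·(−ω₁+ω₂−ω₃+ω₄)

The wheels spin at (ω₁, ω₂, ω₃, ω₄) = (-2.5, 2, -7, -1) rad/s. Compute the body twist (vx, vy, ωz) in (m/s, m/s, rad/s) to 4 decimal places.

(-0.1594, -0.0281, 0.5625)

k = lx + ly = 0.25 + 0.1 = 0.3500
ω₁+ω₂+ω₃+ω₄ = -8.5000  →  vx = (0.075/4)·-8.5000 = -0.1594
−ω₁+ω₂+ω₃−ω₄ = -1.5000  →  vy = (0.075/4)·-1.5000 = -0.0281
−ω₁+ω₂−ω₃+ω₄ = 10.5000  →  ωz = (0.075/1.4000)·10.5000 = 0.5625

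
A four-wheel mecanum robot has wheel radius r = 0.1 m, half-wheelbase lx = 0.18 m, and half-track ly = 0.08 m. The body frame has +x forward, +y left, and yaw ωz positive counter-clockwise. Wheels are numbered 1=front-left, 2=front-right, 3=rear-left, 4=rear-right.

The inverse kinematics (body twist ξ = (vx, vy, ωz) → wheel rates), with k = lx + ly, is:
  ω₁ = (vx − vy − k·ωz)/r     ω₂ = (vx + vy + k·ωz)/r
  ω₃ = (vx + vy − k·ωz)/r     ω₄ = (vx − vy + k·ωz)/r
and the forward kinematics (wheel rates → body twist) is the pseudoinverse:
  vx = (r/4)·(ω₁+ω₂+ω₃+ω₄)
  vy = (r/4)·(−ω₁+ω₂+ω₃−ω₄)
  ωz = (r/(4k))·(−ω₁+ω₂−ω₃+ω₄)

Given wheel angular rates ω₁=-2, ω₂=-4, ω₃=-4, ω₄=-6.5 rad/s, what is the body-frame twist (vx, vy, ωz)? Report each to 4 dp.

(-0.4125, 0.0125, -0.4327)

k = lx + ly = 0.18 + 0.08 = 0.2600
ω₁+ω₂+ω₃+ω₄ = -16.5000  →  vx = (0.1/4)·-16.5000 = -0.4125
−ω₁+ω₂+ω₃−ω₄ = 0.5000  →  vy = (0.1/4)·0.5000 = 0.0125
−ω₁+ω₂−ω₃+ω₄ = -4.5000  →  ωz = (0.1/1.0400)·-4.5000 = -0.4327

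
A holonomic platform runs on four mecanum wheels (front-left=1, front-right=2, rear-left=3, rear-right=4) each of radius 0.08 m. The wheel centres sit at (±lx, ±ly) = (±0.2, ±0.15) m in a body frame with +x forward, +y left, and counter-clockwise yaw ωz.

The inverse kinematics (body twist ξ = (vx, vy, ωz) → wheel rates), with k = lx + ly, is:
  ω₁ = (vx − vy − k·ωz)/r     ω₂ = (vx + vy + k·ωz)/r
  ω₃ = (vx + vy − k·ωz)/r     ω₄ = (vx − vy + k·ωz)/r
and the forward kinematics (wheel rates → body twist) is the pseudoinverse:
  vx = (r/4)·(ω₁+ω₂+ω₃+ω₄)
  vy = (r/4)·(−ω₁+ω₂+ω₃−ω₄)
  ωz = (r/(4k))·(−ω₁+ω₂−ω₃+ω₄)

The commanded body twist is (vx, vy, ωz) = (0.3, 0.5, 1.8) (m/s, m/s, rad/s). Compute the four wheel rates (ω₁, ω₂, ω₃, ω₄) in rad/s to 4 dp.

k = lx + ly = 0.2 + 0.15 = 0.3500;  k·ωz = 0.3500·1.8 = 0.6300
ω₁ (FL) = (vx − vy − k·ωz)/r = -0.8300/0.08 = -10.3750
ω₂ (FR) = (vx + vy + k·ωz)/r = 1.4300/0.08 = 17.8750
ω₃ (RL) = (vx + vy − k·ωz)/r = 0.1700/0.08 = 2.1250
ω₄ (RR) = (vx − vy + k·ωz)/r = 0.4300/0.08 = 5.3750

(-10.3750, 17.8750, 2.1250, 5.3750)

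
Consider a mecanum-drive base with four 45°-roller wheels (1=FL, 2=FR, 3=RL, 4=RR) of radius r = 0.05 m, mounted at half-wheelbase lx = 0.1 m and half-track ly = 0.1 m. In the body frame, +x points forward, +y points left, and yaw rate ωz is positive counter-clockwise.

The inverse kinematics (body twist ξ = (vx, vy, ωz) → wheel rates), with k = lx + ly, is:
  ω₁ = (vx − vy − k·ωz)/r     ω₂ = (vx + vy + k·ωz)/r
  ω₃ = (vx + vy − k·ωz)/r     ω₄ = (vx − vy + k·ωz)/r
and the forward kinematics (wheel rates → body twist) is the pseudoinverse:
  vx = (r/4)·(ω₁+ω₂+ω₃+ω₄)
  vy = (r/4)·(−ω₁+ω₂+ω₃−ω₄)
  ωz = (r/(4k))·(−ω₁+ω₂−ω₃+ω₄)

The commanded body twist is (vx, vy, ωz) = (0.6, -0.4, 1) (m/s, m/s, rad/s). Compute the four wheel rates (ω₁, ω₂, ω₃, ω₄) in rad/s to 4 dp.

(16.0000, 8.0000, 0.0000, 24.0000)

k = lx + ly = 0.1 + 0.1 = 0.2000;  k·ωz = 0.2000·1 = 0.2000
ω₁ (FL) = (vx − vy − k·ωz)/r = 0.8000/0.05 = 16.0000
ω₂ (FR) = (vx + vy + k·ωz)/r = 0.4000/0.05 = 8.0000
ω₃ (RL) = (vx + vy − k·ωz)/r = 0.0000/0.05 = 0.0000
ω₄ (RR) = (vx − vy + k·ωz)/r = 1.2000/0.05 = 24.0000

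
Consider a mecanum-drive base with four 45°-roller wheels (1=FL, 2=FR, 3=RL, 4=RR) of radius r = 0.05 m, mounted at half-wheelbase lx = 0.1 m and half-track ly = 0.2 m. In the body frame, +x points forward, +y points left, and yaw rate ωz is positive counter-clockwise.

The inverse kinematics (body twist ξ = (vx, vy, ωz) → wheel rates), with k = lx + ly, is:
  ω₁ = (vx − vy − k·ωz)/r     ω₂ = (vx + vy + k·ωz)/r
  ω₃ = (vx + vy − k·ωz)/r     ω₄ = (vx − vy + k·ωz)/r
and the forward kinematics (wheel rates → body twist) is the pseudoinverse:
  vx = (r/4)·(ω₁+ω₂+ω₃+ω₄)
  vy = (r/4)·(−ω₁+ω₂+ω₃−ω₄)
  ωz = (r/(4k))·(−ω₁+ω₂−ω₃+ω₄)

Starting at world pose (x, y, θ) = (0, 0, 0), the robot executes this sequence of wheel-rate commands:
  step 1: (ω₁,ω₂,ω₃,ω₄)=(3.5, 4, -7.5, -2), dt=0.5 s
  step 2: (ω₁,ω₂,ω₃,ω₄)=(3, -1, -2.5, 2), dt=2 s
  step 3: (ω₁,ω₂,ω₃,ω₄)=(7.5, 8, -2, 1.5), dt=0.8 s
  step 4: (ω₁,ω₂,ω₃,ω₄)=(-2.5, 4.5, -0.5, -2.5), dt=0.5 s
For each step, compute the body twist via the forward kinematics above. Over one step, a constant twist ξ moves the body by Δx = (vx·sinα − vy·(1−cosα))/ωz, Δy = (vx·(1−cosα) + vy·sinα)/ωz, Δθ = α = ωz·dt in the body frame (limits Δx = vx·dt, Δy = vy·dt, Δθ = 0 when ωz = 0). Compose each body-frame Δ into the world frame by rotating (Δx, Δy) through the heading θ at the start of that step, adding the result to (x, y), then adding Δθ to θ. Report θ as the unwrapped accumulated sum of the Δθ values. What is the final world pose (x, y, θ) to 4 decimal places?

(0.1850, -0.1806, 0.4042)

step 1: ξ=(vx,vy,ωz)=(-0.0250, -0.0625, 0.2500), dt=0.5 → body Δ=(-0.0105, -0.0319, 0.1250) → world pose (-0.0105, -0.0319, 0.1250)
step 2: ξ=(vx,vy,ωz)=(0.0188, -0.1063, 0.0208), dt=2.0 → body Δ=(0.0419, -0.2117, 0.0417) → world pose (0.0575, -0.2367, 0.1667)
step 3: ξ=(vx,vy,ωz)=(0.1875, -0.0375, 0.1667), dt=0.8 → body Δ=(0.1516, -0.0199, 0.1333) → world pose (0.2102, -0.2312, 0.3000)
step 4: ξ=(vx,vy,ωz)=(-0.0125, 0.1125, 0.2083), dt=0.5 → body Δ=(-0.0092, 0.0558, 0.1042) → world pose (0.1850, -0.1806, 0.4042)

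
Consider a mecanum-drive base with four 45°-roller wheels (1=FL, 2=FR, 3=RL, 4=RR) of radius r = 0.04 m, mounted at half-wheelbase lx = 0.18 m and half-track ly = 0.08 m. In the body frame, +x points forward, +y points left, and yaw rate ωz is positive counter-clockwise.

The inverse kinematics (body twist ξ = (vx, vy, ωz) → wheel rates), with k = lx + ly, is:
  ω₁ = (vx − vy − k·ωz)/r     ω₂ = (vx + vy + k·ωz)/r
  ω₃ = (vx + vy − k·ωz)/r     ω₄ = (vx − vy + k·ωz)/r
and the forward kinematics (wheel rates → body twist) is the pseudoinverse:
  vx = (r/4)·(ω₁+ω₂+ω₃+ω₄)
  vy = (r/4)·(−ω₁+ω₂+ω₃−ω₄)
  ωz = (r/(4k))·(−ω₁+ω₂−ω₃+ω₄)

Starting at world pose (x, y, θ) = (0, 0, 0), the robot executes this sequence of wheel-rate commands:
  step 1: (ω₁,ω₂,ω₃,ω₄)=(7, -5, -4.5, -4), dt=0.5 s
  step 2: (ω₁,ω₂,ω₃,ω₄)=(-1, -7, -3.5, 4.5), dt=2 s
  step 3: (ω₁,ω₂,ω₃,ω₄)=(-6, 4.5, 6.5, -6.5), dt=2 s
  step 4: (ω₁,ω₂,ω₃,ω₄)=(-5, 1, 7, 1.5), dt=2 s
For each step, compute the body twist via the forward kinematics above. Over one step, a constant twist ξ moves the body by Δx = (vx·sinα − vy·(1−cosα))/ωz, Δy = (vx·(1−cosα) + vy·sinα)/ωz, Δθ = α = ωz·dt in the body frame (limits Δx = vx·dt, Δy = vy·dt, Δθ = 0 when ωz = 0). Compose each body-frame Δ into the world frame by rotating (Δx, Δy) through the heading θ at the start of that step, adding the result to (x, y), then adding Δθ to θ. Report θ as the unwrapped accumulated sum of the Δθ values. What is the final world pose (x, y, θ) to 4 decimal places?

step 1: ξ=(vx,vy,ωz)=(-0.0650, -0.1250, -0.4423), dt=0.5 → body Δ=(-0.0391, -0.0584, -0.2212) → world pose (-0.0391, -0.0584, -0.2212)
step 2: ξ=(vx,vy,ωz)=(-0.0700, -0.1400, 0.0769), dt=2.0 → body Δ=(-0.1180, -0.2896, 0.1538) → world pose (-0.2177, -0.3151, -0.0673)
step 3: ξ=(vx,vy,ωz)=(-0.0150, 0.2350, -0.0962), dt=2.0 → body Δ=(0.0152, 0.4700, -0.1923) → world pose (-0.1709, 0.1528, -0.2596)
step 4: ξ=(vx,vy,ωz)=(0.0450, 0.1150, 0.0192), dt=2.0 → body Δ=(0.0856, 0.2317, 0.0385) → world pose (-0.0288, 0.3547, -0.2212)

(-0.0288, 0.3547, -0.2212)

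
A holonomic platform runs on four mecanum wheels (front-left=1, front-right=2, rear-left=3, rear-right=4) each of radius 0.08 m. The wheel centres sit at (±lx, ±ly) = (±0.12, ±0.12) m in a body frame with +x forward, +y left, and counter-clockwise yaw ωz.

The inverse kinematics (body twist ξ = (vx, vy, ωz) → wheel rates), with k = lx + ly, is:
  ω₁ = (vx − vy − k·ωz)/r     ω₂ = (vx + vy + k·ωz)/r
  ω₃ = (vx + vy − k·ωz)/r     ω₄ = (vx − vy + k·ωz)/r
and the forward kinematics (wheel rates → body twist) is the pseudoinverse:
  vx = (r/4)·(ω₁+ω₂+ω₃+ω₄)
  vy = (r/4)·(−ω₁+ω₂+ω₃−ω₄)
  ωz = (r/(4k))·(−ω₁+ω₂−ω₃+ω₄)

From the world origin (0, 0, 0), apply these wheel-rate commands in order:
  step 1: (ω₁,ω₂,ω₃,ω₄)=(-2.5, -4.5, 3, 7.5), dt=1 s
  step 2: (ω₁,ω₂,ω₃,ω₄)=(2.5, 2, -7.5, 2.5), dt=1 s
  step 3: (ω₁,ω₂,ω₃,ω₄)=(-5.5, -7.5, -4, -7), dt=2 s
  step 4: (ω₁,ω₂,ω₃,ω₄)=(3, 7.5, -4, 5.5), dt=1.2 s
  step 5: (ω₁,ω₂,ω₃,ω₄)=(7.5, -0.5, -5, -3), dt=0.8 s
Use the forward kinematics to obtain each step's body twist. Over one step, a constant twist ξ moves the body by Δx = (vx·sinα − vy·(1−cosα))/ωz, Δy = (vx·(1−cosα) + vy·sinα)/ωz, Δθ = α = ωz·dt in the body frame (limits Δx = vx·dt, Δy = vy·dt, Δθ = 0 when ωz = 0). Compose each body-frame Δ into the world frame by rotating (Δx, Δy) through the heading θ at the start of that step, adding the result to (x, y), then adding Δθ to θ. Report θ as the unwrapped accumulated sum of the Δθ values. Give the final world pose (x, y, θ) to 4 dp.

(-0.2003, -0.6941, 1.1667)

step 1: ξ=(vx,vy,ωz)=(0.0700, -0.1300, 0.2083), dt=1.0 → body Δ=(0.0830, -0.1218, 0.2083) → world pose (0.0830, -0.1218, 0.2083)
step 2: ξ=(vx,vy,ωz)=(-0.0100, -0.2100, 0.7917), dt=1.0 → body Δ=(0.0699, -0.1925, 0.7917) → world pose (0.1912, -0.2957, 1.0000)
step 3: ξ=(vx,vy,ωz)=(-0.4800, 0.0200, -0.4167), dt=2.0 → body Δ=(-0.8370, 0.4129, -0.8333) → world pose (-0.6085, -0.7769, 0.1667)
step 4: ξ=(vx,vy,ωz)=(0.2400, -0.1000, 1.1667), dt=1.2 → body Δ=(0.2739, 0.0863, 1.4000) → world pose (-0.3527, -0.6463, 1.5667)
step 5: ξ=(vx,vy,ωz)=(-0.0200, -0.2000, -0.5000), dt=0.8 → body Δ=(-0.0472, -0.1526, -0.4000) → world pose (-0.2003, -0.6941, 1.1667)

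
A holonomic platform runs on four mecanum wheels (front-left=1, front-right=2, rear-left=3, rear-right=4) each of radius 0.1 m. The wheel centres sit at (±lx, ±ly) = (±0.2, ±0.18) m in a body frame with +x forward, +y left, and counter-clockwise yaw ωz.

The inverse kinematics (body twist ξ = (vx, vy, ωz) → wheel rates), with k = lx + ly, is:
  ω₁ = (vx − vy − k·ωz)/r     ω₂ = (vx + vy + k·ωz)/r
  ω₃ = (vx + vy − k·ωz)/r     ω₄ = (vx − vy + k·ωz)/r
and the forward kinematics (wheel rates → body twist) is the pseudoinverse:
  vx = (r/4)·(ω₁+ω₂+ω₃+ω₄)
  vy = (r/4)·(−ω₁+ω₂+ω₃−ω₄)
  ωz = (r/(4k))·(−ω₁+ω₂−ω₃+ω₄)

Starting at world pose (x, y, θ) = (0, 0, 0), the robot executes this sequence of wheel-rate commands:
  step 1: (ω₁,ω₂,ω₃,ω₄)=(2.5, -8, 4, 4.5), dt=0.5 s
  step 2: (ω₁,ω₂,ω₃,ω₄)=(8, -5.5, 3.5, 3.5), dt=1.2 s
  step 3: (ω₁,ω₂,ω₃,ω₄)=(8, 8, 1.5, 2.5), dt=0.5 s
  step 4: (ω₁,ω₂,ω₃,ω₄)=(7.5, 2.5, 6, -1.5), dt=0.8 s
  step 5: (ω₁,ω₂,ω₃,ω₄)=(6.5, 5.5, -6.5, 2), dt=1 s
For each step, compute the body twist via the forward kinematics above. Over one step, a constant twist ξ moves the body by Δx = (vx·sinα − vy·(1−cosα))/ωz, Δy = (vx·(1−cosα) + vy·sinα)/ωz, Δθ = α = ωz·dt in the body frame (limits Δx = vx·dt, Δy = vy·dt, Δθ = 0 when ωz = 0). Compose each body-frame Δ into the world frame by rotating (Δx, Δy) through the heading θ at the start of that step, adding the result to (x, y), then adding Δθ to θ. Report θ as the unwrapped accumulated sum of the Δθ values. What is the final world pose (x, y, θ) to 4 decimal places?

(-0.3191, -1.2697, -1.5263)

step 1: ξ=(vx,vy,ωz)=(0.0750, -0.2750, -0.6579), dt=0.5 → body Δ=(0.0144, -0.1411, -0.3289) → world pose (0.0144, -0.1411, -0.3289)
step 2: ξ=(vx,vy,ωz)=(0.2375, -0.3375, -0.8882), dt=1.2 → body Δ=(0.0379, -0.4706, -1.0658) → world pose (-0.1018, -0.5987, -1.3947)
step 3: ξ=(vx,vy,ωz)=(0.5000, -0.0250, 0.0658), dt=0.5 → body Δ=(0.2502, -0.0084, 0.0329) → world pose (-0.0662, -0.8465, -1.3618)
step 4: ξ=(vx,vy,ωz)=(0.3625, 0.0625, -0.8224), dt=0.8 → body Δ=(0.2854, -0.0455, -0.6579) → world pose (-0.0515, -1.1351, -2.0197)
step 5: ξ=(vx,vy,ωz)=(0.1875, -0.2375, 0.4934), dt=1.0 → body Δ=(0.2374, -0.1827, 0.4934) → world pose (-0.3191, -1.2697, -1.5263)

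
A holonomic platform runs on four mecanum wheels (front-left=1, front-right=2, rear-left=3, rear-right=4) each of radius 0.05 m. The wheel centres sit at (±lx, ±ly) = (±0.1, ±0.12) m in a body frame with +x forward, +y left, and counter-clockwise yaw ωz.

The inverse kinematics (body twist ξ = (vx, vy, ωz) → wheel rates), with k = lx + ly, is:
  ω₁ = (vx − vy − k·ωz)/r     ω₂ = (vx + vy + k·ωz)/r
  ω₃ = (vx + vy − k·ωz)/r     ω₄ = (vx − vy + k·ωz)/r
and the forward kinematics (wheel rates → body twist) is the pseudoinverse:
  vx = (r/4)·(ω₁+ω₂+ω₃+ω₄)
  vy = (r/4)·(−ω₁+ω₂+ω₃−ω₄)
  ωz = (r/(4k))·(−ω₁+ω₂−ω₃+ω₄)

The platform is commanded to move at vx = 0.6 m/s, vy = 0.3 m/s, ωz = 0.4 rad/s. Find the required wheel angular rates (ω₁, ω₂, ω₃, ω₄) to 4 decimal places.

k = lx + ly = 0.1 + 0.12 = 0.2200;  k·ωz = 0.2200·0.4 = 0.0880
ω₁ (FL) = (vx − vy − k·ωz)/r = 0.2120/0.05 = 4.2400
ω₂ (FR) = (vx + vy + k·ωz)/r = 0.9880/0.05 = 19.7600
ω₃ (RL) = (vx + vy − k·ωz)/r = 0.8120/0.05 = 16.2400
ω₄ (RR) = (vx − vy + k·ωz)/r = 0.3880/0.05 = 7.7600

(4.2400, 19.7600, 16.2400, 7.7600)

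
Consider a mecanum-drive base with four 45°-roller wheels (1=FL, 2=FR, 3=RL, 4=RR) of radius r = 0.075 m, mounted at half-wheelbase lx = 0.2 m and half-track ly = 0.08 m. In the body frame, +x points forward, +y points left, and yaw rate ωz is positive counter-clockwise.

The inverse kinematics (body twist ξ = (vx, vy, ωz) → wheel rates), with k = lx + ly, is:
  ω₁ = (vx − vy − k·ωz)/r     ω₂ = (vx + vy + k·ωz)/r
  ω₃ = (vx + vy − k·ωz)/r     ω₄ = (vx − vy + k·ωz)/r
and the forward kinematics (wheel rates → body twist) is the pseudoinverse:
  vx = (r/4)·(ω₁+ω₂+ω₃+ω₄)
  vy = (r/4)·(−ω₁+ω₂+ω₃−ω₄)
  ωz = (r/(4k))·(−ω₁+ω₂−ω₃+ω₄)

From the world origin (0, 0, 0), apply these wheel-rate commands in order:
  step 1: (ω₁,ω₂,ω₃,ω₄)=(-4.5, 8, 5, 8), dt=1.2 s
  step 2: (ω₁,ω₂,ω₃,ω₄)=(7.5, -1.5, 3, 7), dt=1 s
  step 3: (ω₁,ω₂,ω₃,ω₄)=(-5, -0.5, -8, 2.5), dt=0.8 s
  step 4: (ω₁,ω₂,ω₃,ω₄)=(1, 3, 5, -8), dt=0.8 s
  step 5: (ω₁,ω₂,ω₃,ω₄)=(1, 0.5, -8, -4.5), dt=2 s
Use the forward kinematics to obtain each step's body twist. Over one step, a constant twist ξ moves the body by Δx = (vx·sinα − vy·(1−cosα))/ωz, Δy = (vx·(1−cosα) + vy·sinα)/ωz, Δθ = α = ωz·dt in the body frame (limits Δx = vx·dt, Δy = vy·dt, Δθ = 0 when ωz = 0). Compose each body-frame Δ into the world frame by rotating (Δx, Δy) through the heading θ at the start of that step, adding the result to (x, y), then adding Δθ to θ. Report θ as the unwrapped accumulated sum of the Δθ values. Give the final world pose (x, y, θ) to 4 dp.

step 1: ξ=(vx,vy,ωz)=(0.3094, 0.1781, 1.0379), dt=1.2 → body Δ=(0.1657, 0.3654, 1.2455) → world pose (0.1657, 0.3654, 1.2455)
step 2: ξ=(vx,vy,ωz)=(0.3000, -0.2438, -0.3348), dt=1.0 → body Δ=(0.2540, -0.2890, -0.3348) → world pose (0.5207, 0.5138, 0.9107)
step 3: ξ=(vx,vy,ωz)=(-0.2062, -0.1125, 1.0045), dt=0.8 → body Δ=(-0.1136, -0.1434, 0.8036) → world pose (0.5643, 0.3361, 1.7143)
step 4: ξ=(vx,vy,ωz)=(0.0187, 0.2812, -0.7366), dt=0.8 → body Δ=(0.0785, 0.2079, -0.5893) → world pose (0.3473, 0.3841, 1.1250)
step 5: ξ=(vx,vy,ωz)=(-0.2062, -0.0750, 0.2009), dt=2.0 → body Δ=(-0.3718, -0.2278, 0.4018) → world pose (0.3925, -0.0495, 1.5268)

(0.3925, -0.0495, 1.5268)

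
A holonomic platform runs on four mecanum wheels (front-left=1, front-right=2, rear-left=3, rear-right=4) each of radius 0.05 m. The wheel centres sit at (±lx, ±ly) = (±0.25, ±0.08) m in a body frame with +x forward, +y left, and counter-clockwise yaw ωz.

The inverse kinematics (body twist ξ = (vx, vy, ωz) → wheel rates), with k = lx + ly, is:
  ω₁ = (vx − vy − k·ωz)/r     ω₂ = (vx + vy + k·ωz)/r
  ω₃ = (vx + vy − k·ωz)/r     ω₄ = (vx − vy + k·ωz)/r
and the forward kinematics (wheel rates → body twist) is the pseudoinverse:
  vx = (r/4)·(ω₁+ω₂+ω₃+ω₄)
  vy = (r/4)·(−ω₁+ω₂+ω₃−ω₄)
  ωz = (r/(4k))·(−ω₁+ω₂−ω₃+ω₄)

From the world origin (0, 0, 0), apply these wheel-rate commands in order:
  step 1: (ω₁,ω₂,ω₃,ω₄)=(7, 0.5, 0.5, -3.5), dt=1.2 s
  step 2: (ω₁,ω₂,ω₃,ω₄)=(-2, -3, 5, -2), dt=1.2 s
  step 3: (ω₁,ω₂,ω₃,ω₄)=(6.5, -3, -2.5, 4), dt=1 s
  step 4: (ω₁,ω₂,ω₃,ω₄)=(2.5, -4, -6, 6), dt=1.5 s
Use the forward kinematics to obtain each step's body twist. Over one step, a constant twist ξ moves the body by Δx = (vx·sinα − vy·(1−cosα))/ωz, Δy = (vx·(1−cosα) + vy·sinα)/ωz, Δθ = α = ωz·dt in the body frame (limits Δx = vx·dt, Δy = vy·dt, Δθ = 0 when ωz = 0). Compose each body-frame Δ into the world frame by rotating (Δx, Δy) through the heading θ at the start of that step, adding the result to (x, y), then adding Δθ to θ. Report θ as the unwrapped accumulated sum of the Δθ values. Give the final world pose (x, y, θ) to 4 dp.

step 1: ξ=(vx,vy,ωz)=(0.0563, -0.0312, -0.3977), dt=1.2 → body Δ=(0.0562, -0.0519, -0.4773) → world pose (0.0562, -0.0519, -0.4773)
step 2: ξ=(vx,vy,ωz)=(-0.0250, 0.0750, -0.3030), dt=1.2 → body Δ=(-0.0132, 0.0934, -0.3636) → world pose (0.0874, 0.0371, -0.8409)
step 3: ξ=(vx,vy,ωz)=(0.0625, -0.2000, -0.1136), dt=1.0 → body Δ=(0.0510, -0.2031, -0.1136) → world pose (-0.0299, -0.1363, -0.9545)
step 4: ξ=(vx,vy,ωz)=(-0.0188, -0.2313, 0.2083), dt=1.5 → body Δ=(0.0261, -0.3456, 0.3125) → world pose (-0.2969, -0.3574, -0.6420)

(-0.2969, -0.3574, -0.6420)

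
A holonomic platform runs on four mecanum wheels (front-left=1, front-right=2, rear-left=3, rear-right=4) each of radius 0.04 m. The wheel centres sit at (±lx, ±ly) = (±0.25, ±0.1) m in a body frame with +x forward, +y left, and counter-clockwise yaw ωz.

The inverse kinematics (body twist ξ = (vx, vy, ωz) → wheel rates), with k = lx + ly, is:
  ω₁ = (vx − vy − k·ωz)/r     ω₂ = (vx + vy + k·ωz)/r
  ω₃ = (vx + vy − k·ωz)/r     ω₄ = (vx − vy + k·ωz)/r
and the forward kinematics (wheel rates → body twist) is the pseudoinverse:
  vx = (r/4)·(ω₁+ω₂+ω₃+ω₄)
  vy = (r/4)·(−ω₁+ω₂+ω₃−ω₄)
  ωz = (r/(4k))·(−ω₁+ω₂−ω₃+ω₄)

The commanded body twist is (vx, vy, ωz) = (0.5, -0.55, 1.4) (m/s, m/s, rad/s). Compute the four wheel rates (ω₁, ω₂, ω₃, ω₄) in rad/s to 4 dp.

(14.0000, 11.0000, -13.5000, 38.5000)

k = lx + ly = 0.25 + 0.1 = 0.3500;  k·ωz = 0.3500·1.4 = 0.4900
ω₁ (FL) = (vx − vy − k·ωz)/r = 0.5600/0.04 = 14.0000
ω₂ (FR) = (vx + vy + k·ωz)/r = 0.4400/0.04 = 11.0000
ω₃ (RL) = (vx + vy − k·ωz)/r = -0.5400/0.04 = -13.5000
ω₄ (RR) = (vx − vy + k·ωz)/r = 1.5400/0.04 = 38.5000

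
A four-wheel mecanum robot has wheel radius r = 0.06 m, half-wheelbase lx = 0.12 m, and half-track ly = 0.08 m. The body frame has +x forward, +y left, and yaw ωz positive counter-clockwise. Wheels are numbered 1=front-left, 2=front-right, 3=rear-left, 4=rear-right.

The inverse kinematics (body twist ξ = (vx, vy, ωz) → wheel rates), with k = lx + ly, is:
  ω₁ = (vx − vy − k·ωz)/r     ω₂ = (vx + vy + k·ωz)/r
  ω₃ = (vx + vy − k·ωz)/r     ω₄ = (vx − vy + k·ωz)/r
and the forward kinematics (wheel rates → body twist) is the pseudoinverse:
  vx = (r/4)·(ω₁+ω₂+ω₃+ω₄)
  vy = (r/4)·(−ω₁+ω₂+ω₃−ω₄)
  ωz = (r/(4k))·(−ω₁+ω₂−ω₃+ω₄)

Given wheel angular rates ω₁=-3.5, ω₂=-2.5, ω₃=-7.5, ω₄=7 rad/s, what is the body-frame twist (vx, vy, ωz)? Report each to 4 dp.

k = lx + ly = 0.12 + 0.08 = 0.2000
ω₁+ω₂+ω₃+ω₄ = -6.5000  →  vx = (0.06/4)·-6.5000 = -0.0975
−ω₁+ω₂+ω₃−ω₄ = -13.5000  →  vy = (0.06/4)·-13.5000 = -0.2025
−ω₁+ω₂−ω₃+ω₄ = 15.5000  →  ωz = (0.06/0.8000)·15.5000 = 1.1625

(-0.0975, -0.2025, 1.1625)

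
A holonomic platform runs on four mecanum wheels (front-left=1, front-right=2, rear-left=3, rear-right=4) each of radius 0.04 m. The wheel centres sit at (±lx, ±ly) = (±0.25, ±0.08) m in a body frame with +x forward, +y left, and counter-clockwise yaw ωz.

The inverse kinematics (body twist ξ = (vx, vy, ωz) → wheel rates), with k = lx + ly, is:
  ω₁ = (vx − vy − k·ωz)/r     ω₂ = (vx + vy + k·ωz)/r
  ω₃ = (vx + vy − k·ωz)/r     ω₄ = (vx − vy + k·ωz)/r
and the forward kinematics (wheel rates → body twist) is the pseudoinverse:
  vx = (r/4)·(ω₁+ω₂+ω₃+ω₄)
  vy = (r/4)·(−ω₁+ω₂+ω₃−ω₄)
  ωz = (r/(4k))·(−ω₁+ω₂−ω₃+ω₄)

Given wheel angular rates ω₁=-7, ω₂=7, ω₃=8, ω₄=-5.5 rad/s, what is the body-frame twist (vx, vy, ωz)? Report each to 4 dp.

(0.0250, 0.2750, 0.0152)

k = lx + ly = 0.25 + 0.08 = 0.3300
ω₁+ω₂+ω₃+ω₄ = 2.5000  →  vx = (0.04/4)·2.5000 = 0.0250
−ω₁+ω₂+ω₃−ω₄ = 27.5000  →  vy = (0.04/4)·27.5000 = 0.2750
−ω₁+ω₂−ω₃+ω₄ = 0.5000  →  ωz = (0.04/1.3200)·0.5000 = 0.0152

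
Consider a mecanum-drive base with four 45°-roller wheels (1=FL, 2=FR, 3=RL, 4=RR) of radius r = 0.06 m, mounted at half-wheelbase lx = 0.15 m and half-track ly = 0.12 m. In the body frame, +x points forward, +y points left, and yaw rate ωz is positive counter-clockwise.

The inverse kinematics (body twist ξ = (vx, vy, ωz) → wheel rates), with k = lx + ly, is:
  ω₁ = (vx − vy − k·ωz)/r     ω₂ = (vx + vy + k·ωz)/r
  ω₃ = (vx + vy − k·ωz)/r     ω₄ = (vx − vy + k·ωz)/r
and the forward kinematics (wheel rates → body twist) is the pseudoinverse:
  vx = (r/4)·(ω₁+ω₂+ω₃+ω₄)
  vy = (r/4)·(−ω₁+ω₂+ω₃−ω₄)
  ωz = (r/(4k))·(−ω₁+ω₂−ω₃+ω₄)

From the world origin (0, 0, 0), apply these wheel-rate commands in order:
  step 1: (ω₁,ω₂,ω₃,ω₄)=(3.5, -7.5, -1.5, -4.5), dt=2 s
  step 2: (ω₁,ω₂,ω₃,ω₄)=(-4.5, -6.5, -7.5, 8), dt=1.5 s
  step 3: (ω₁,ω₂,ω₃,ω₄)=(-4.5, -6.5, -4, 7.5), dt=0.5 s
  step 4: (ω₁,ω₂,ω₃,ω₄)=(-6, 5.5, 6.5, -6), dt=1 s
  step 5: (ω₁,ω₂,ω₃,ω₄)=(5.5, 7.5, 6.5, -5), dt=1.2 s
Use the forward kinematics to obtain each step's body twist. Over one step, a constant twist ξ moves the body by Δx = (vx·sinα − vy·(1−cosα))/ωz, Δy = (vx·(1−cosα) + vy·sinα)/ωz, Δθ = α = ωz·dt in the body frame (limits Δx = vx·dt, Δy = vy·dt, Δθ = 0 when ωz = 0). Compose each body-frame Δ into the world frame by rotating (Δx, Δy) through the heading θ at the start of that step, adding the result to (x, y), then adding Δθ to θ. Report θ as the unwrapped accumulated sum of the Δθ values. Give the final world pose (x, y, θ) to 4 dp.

step 1: ξ=(vx,vy,ωz)=(-0.1500, -0.1200, -0.7778), dt=2.0 → body Δ=(-0.3448, 0.0357, -1.5556) → world pose (-0.3448, 0.0357, -1.5556)
step 2: ξ=(vx,vy,ωz)=(-0.1575, -0.2625, 0.7500), dt=1.5 → body Δ=(0.0096, -0.4352, 1.1250) → world pose (-0.7798, 0.0194, -0.4306)
step 3: ξ=(vx,vy,ωz)=(-0.1125, -0.2025, 0.5278), dt=0.5 → body Δ=(-0.0423, -0.1075, 0.2639) → world pose (-0.8631, -0.0606, -0.1667)
step 4: ξ=(vx,vy,ωz)=(0.0000, 0.3600, -0.0556), dt=1.0 → body Δ=(0.0100, 0.3598, -0.0556) → world pose (-0.7936, 0.2926, -0.2222)
step 5: ξ=(vx,vy,ωz)=(0.2175, 0.2025, -0.5278), dt=1.2 → body Δ=(0.3183, 0.1472, -0.6333) → world pose (-0.4507, 0.3660, -0.8556)

(-0.4507, 0.3660, -0.8556)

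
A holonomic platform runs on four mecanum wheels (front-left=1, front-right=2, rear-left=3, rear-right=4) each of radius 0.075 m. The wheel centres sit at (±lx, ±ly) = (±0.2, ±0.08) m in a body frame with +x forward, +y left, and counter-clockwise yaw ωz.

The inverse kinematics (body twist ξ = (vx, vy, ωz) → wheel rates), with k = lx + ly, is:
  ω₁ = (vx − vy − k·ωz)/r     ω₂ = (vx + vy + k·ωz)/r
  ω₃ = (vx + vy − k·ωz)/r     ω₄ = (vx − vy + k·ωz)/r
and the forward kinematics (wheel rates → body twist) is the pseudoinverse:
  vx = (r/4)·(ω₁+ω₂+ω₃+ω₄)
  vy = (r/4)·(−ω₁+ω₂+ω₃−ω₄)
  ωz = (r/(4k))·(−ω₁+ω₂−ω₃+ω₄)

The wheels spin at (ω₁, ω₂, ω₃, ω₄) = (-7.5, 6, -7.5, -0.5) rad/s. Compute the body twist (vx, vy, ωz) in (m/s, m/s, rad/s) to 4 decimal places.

(-0.1781, 0.1219, 1.3728)

k = lx + ly = 0.2 + 0.08 = 0.2800
ω₁+ω₂+ω₃+ω₄ = -9.5000  →  vx = (0.075/4)·-9.5000 = -0.1781
−ω₁+ω₂+ω₃−ω₄ = 6.5000  →  vy = (0.075/4)·6.5000 = 0.1219
−ω₁+ω₂−ω₃+ω₄ = 20.5000  →  ωz = (0.075/1.1200)·20.5000 = 1.3728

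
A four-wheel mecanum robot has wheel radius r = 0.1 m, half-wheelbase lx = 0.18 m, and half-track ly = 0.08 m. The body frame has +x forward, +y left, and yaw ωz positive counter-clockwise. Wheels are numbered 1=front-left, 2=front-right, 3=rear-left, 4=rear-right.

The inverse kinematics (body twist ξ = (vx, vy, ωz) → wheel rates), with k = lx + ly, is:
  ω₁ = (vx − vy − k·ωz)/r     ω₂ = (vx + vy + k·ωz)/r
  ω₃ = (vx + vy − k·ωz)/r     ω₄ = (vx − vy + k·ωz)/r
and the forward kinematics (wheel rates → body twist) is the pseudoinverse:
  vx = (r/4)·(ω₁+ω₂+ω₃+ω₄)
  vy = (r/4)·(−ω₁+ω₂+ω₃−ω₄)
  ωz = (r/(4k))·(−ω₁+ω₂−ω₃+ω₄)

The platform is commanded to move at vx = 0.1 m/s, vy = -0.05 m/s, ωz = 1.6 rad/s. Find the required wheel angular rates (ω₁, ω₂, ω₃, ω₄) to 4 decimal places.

(-2.6600, 4.6600, -3.6600, 5.6600)

k = lx + ly = 0.18 + 0.08 = 0.2600;  k·ωz = 0.2600·1.6 = 0.4160
ω₁ (FL) = (vx − vy − k·ωz)/r = -0.2660/0.1 = -2.6600
ω₂ (FR) = (vx + vy + k·ωz)/r = 0.4660/0.1 = 4.6600
ω₃ (RL) = (vx + vy − k·ωz)/r = -0.3660/0.1 = -3.6600
ω₄ (RR) = (vx − vy + k·ωz)/r = 0.5660/0.1 = 5.6600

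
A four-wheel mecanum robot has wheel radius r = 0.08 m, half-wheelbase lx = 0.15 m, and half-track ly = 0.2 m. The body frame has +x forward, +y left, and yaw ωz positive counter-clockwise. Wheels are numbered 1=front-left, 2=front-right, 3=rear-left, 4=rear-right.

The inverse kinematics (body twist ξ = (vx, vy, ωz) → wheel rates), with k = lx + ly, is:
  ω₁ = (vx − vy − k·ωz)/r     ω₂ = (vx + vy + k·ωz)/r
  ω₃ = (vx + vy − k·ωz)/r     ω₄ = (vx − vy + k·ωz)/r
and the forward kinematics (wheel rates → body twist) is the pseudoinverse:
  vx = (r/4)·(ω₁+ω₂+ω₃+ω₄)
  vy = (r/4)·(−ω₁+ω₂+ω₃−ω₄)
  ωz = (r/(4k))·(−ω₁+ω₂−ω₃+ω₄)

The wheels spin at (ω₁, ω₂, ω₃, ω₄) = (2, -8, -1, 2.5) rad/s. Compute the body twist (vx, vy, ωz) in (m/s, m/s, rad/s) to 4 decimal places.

k = lx + ly = 0.15 + 0.2 = 0.3500
ω₁+ω₂+ω₃+ω₄ = -4.5000  →  vx = (0.08/4)·-4.5000 = -0.0900
−ω₁+ω₂+ω₃−ω₄ = -13.5000  →  vy = (0.08/4)·-13.5000 = -0.2700
−ω₁+ω₂−ω₃+ω₄ = -6.5000  →  ωz = (0.08/1.4000)·-6.5000 = -0.3714

(-0.0900, -0.2700, -0.3714)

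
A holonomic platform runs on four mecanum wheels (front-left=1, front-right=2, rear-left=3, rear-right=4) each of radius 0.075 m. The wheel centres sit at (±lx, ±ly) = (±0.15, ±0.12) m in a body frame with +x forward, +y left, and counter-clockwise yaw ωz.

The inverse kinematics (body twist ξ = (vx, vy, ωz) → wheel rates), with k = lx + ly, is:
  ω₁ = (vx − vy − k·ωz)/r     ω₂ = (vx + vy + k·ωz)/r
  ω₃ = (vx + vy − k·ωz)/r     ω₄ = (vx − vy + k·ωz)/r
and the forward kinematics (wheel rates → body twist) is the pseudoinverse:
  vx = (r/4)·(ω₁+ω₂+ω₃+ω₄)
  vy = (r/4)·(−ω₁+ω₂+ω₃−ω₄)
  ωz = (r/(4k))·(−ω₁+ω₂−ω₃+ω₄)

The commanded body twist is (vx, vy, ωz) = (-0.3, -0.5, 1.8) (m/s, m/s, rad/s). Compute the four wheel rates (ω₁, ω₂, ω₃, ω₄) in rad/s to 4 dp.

(-3.8133, -4.1867, -17.1467, 9.1467)

k = lx + ly = 0.15 + 0.12 = 0.2700;  k·ωz = 0.2700·1.8 = 0.4860
ω₁ (FL) = (vx − vy − k·ωz)/r = -0.2860/0.075 = -3.8133
ω₂ (FR) = (vx + vy + k·ωz)/r = -0.3140/0.075 = -4.1867
ω₃ (RL) = (vx + vy − k·ωz)/r = -1.2860/0.075 = -17.1467
ω₄ (RR) = (vx − vy + k·ωz)/r = 0.6860/0.075 = 9.1467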